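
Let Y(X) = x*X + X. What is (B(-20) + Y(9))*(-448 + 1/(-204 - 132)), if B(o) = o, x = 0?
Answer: 1655819/336 ≈ 4928.0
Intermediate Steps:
Y(X) = X (Y(X) = 0*X + X = 0 + X = X)
(B(-20) + Y(9))*(-448 + 1/(-204 - 132)) = (-20 + 9)*(-448 + 1/(-204 - 132)) = -11*(-448 + 1/(-336)) = -11*(-448 - 1/336) = -11*(-150529/336) = 1655819/336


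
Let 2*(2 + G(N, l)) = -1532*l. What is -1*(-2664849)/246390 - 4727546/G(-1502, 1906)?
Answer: 842582378207/59954817870 ≈ 14.054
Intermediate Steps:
G(N, l) = -2 - 766*l (G(N, l) = -2 + (-1532*l)/2 = -2 - 766*l)
-1*(-2664849)/246390 - 4727546/G(-1502, 1906) = -1*(-2664849)/246390 - 4727546/(-2 - 766*1906) = 2664849*(1/246390) - 4727546/(-2 - 1459996) = 888283/82130 - 4727546/(-1459998) = 888283/82130 - 4727546*(-1/1459998) = 888283/82130 + 2363773/729999 = 842582378207/59954817870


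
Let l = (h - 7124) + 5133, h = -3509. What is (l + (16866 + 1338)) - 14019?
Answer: -1315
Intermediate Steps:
l = -5500 (l = (-3509 - 7124) + 5133 = -10633 + 5133 = -5500)
(l + (16866 + 1338)) - 14019 = (-5500 + (16866 + 1338)) - 14019 = (-5500 + 18204) - 14019 = 12704 - 14019 = -1315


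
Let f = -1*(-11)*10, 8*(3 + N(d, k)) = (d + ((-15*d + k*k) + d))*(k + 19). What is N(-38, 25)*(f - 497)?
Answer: -4761261/2 ≈ -2.3806e+6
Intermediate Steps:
N(d, k) = -3 + (19 + k)*(k² - 13*d)/8 (N(d, k) = -3 + ((d + ((-15*d + k*k) + d))*(k + 19))/8 = -3 + ((d + ((-15*d + k²) + d))*(19 + k))/8 = -3 + ((d + ((k² - 15*d) + d))*(19 + k))/8 = -3 + ((d + (k² - 14*d))*(19 + k))/8 = -3 + ((k² - 13*d)*(19 + k))/8 = -3 + ((19 + k)*(k² - 13*d))/8 = -3 + (19 + k)*(k² - 13*d)/8)
f = 110 (f = 11*10 = 110)
N(-38, 25)*(f - 497) = (-3 - 247/8*(-38) + (⅛)*25³ + (19/8)*25² - 13/8*(-38)*25)*(110 - 497) = (-3 + 4693/4 + (⅛)*15625 + (19/8)*625 + 6175/4)*(-387) = (-3 + 4693/4 + 15625/8 + 11875/8 + 6175/4)*(-387) = (12303/2)*(-387) = -4761261/2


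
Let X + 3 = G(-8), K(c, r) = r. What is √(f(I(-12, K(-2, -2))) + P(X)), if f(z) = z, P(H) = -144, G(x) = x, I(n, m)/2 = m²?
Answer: 2*I*√34 ≈ 11.662*I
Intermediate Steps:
I(n, m) = 2*m²
X = -11 (X = -3 - 8 = -11)
√(f(I(-12, K(-2, -2))) + P(X)) = √(2*(-2)² - 144) = √(2*4 - 144) = √(8 - 144) = √(-136) = 2*I*√34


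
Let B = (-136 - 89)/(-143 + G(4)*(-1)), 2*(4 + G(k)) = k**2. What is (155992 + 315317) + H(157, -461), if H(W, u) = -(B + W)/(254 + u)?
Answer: 4780494955/10143 ≈ 4.7131e+5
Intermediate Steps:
G(k) = -4 + k**2/2
B = 75/49 (B = (-136 - 89)/(-143 + (-4 + (1/2)*4**2)*(-1)) = -225/(-143 + (-4 + (1/2)*16)*(-1)) = -225/(-143 + (-4 + 8)*(-1)) = -225/(-143 + 4*(-1)) = -225/(-143 - 4) = -225/(-147) = -225*(-1/147) = 75/49 ≈ 1.5306)
H(W, u) = -(75/49 + W)/(254 + u)
(155992 + 315317) + H(157, -461) = (155992 + 315317) + (-75/49 - 1*157)/(254 - 461) = 471309 + (-75/49 - 157)/(-207) = 471309 - 1/207*(-7768/49) = 471309 + 7768/10143 = 4780494955/10143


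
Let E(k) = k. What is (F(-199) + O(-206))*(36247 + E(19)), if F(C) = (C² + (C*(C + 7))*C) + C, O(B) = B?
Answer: -274323132136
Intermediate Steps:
F(C) = C + C² + C²*(7 + C) (F(C) = (C² + (C*(7 + C))*C) + C = (C² + C²*(7 + C)) + C = C + C² + C²*(7 + C))
(F(-199) + O(-206))*(36247 + E(19)) = (-199*(1 + (-199)² + 8*(-199)) - 206)*(36247 + 19) = (-199*(1 + 39601 - 1592) - 206)*36266 = (-199*38010 - 206)*36266 = (-7563990 - 206)*36266 = -7564196*36266 = -274323132136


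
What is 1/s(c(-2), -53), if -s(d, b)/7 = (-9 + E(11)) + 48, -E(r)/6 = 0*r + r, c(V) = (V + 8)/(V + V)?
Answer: 1/189 ≈ 0.0052910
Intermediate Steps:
c(V) = (8 + V)/(2*V) (c(V) = (8 + V)/((2*V)) = (8 + V)*(1/(2*V)) = (8 + V)/(2*V))
E(r) = -6*r (E(r) = -6*(0*r + r) = -6*(0 + r) = -6*r)
s(d, b) = 189 (s(d, b) = -7*((-9 - 6*11) + 48) = -7*((-9 - 66) + 48) = -7*(-75 + 48) = -7*(-27) = 189)
1/s(c(-2), -53) = 1/189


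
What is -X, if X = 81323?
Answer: -81323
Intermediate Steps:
-X = -1*81323 = -81323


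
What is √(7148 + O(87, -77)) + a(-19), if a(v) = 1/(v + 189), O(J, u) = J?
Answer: 1/170 + √7235 ≈ 85.065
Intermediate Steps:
a(v) = 1/(189 + v)
√(7148 + O(87, -77)) + a(-19) = √(7148 + 87) + 1/(189 - 19) = √7235 + 1/170 = 1/170 + √7235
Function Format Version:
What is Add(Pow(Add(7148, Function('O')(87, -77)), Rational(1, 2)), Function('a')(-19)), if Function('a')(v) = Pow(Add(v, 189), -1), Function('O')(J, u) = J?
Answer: Add(Rational(1, 170), Pow(7235, Rational(1, 2))) ≈ 85.065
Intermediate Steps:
Function('a')(v) = Pow(Add(189, v), -1)
Add(Pow(Add(7148, Function('O')(87, -77)), Rational(1, 2)), Function('a')(-19)) = Add(Pow(Add(7148, 87), Rational(1, 2)), Pow(Add(189, -19), -1)) = Add(Pow(7235, Rational(1, 2)), Pow(170, -1)) = Add(Pow(7235, Rational(1, 2)), Rational(1, 170)) = Add(Rational(1, 170), Pow(7235, Rational(1, 2)))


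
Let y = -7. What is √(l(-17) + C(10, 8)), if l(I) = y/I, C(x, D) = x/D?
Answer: √1921/34 ≈ 1.2891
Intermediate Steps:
l(I) = -7/I
√(l(-17) + C(10, 8)) = √(-7/(-17) + 10/8) = √(-7*(-1/17) + 10*(⅛)) = √(7/17 + 5/4) = √(113/68) = √1921/34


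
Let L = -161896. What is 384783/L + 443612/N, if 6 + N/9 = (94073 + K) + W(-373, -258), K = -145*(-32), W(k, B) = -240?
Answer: -38453834371/20496102984 ≈ -1.8762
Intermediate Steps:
K = 4640
N = 886203 (N = -54 + 9*((94073 + 4640) - 240) = -54 + 9*(98713 - 240) = -54 + 9*98473 = -54 + 886257 = 886203)
384783/L + 443612/N = 384783/(-161896) + 443612/886203 = 384783*(-1/161896) + 443612*(1/886203) = -54969/23128 + 443612/886203 = -38453834371/20496102984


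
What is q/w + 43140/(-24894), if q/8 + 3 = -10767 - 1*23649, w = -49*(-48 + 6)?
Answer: -27553154/203301 ≈ -135.53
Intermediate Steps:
w = 2058 (w = -49*(-42) = 2058)
q = -275352 (q = -24 + 8*(-10767 - 1*23649) = -24 + 8*(-10767 - 23649) = -24 + 8*(-34416) = -24 - 275328 = -275352)
q/w + 43140/(-24894) = -275352/2058 + 43140/(-24894) = -275352*1/2058 + 43140*(-1/24894) = -6556/49 - 7190/4149 = -27553154/203301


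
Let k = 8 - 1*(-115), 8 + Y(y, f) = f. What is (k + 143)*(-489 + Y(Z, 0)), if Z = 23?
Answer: -132202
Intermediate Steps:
Y(y, f) = -8 + f
k = 123 (k = 8 + 115 = 123)
(k + 143)*(-489 + Y(Z, 0)) = (123 + 143)*(-489 + (-8 + 0)) = 266*(-489 - 8) = 266*(-497) = -132202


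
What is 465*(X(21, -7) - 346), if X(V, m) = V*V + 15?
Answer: 51150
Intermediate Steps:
X(V, m) = 15 + V**2 (X(V, m) = V**2 + 15 = 15 + V**2)
465*(X(21, -7) - 346) = 465*((15 + 21**2) - 346) = 465*((15 + 441) - 346) = 465*(456 - 346) = 465*110 = 51150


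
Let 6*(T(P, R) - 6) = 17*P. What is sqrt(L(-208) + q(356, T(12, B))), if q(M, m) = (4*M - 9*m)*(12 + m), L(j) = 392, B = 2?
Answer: 2*sqrt(13930) ≈ 236.05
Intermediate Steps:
T(P, R) = 6 + 17*P/6 (T(P, R) = 6 + (17*P)/6 = 6 + 17*P/6)
q(M, m) = (12 + m)*(-9*m + 4*M) (q(M, m) = (-9*m + 4*M)*(12 + m) = (12 + m)*(-9*m + 4*M))
sqrt(L(-208) + q(356, T(12, B))) = sqrt(392 + (-108*(6 + (17/6)*12) - 9*(6 + (17/6)*12)**2 + 48*356 + 4*356*(6 + (17/6)*12))) = sqrt(392 + (-108*(6 + 34) - 9*(6 + 34)**2 + 17088 + 4*356*(6 + 34))) = sqrt(392 + (-108*40 - 9*40**2 + 17088 + 4*356*40)) = sqrt(392 + (-4320 - 9*1600 + 17088 + 56960)) = sqrt(392 + (-4320 - 14400 + 17088 + 56960)) = sqrt(392 + 55328) = sqrt(55720) = 2*sqrt(13930)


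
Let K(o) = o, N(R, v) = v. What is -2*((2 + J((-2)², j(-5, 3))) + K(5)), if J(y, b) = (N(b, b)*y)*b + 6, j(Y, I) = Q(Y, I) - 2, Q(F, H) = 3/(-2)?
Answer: -124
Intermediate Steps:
Q(F, H) = -3/2 (Q(F, H) = 3*(-½) = -3/2)
j(Y, I) = -7/2 (j(Y, I) = -3/2 - 2 = -7/2)
J(y, b) = 6 + y*b² (J(y, b) = (b*y)*b + 6 = y*b² + 6 = 6 + y*b²)
-2*((2 + J((-2)², j(-5, 3))) + K(5)) = -2*((2 + (6 + (-2)²*(-7/2)²)) + 5) = -2*((2 + (6 + 4*(49/4))) + 5) = -2*((2 + (6 + 49)) + 5) = -2*((2 + 55) + 5) = -2*(57 + 5) = -2*62 = -124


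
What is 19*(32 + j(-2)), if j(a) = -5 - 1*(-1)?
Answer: 532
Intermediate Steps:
j(a) = -4 (j(a) = -5 + 1 = -4)
19*(32 + j(-2)) = 19*(32 - 4) = 19*28 = 532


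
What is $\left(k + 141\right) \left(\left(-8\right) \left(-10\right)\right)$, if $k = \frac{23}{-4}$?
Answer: $10820$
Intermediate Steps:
$k = - \frac{23}{4}$ ($k = 23 \left(- \frac{1}{4}\right) = - \frac{23}{4} \approx -5.75$)
$\left(k + 141\right) \left(\left(-8\right) \left(-10\right)\right) = \left(- \frac{23}{4} + 141\right) \left(\left(-8\right) \left(-10\right)\right) = \frac{541}{4} \cdot 80 = 10820$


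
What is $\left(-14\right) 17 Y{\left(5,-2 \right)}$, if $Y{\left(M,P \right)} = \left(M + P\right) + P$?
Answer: $-238$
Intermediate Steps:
$Y{\left(M,P \right)} = M + 2 P$
$\left(-14\right) 17 Y{\left(5,-2 \right)} = \left(-14\right) 17 \left(5 + 2 \left(-2\right)\right) = - 238 \left(5 - 4\right) = \left(-238\right) 1 = -238$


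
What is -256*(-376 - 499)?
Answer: 224000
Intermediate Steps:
-256*(-376 - 499) = -256*(-875) = 224000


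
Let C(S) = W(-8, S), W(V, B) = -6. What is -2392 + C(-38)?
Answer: -2398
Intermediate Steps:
C(S) = -6
-2392 + C(-38) = -2392 - 6 = -2398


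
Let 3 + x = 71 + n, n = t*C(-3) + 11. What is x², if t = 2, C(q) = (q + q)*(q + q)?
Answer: 22801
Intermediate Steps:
C(q) = 4*q² (C(q) = (2*q)*(2*q) = 4*q²)
n = 83 (n = 2*(4*(-3)²) + 11 = 2*(4*9) + 11 = 2*36 + 11 = 72 + 11 = 83)
x = 151 (x = -3 + (71 + 83) = -3 + 154 = 151)
x² = 151² = 22801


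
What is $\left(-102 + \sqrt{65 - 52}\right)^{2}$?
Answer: $\left(102 - \sqrt{13}\right)^{2} \approx 9681.5$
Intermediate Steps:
$\left(-102 + \sqrt{65 - 52}\right)^{2} = \left(-102 + \sqrt{13}\right)^{2}$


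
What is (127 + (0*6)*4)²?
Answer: 16129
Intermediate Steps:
(127 + (0*6)*4)² = (127 + 0*4)² = (127 + 0)² = 127² = 16129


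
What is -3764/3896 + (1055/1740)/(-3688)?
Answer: -603953749/625027488 ≈ -0.96628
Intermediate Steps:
-3764/3896 + (1055/1740)/(-3688) = -3764*1/3896 + (1055*(1/1740))*(-1/3688) = -941/974 + (211/348)*(-1/3688) = -941/974 - 211/1283424 = -603953749/625027488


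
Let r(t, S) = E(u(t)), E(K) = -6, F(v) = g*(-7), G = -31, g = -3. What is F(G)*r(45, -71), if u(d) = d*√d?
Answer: -126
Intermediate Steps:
u(d) = d^(3/2)
F(v) = 21 (F(v) = -3*(-7) = 21)
r(t, S) = -6
F(G)*r(45, -71) = 21*(-6) = -126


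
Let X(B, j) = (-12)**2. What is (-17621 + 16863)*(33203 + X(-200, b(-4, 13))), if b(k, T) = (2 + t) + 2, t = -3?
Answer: -25277026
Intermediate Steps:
b(k, T) = 1 (b(k, T) = (2 - 3) + 2 = -1 + 2 = 1)
X(B, j) = 144
(-17621 + 16863)*(33203 + X(-200, b(-4, 13))) = (-17621 + 16863)*(33203 + 144) = -758*33347 = -25277026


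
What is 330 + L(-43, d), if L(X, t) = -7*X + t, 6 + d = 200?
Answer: 825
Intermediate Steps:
d = 194 (d = -6 + 200 = 194)
L(X, t) = t - 7*X
330 + L(-43, d) = 330 + (194 - 7*(-43)) = 330 + (194 + 301) = 330 + 495 = 825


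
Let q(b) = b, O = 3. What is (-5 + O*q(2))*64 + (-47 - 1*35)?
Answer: -18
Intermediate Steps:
(-5 + O*q(2))*64 + (-47 - 1*35) = (-5 + 3*2)*64 + (-47 - 1*35) = (-5 + 6)*64 + (-47 - 35) = 1*64 - 82 = 64 - 82 = -18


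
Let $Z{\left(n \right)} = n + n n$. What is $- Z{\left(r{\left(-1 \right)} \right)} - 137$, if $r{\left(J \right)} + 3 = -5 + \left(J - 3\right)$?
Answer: $-269$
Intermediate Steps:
$r{\left(J \right)} = -11 + J$ ($r{\left(J \right)} = -3 + \left(-5 + \left(J - 3\right)\right) = -3 + \left(-5 + \left(-3 + J\right)\right) = -3 + \left(-8 + J\right) = -11 + J$)
$Z{\left(n \right)} = n + n^{2}$
$- Z{\left(r{\left(-1 \right)} \right)} - 137 = - \left(-11 - 1\right) \left(1 - 12\right) - 137 = - \left(-12\right) \left(1 - 12\right) - 137 = - \left(-12\right) \left(-11\right) - 137 = \left(-1\right) 132 - 137 = -132 - 137 = -269$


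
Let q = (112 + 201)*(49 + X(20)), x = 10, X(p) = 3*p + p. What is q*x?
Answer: 403770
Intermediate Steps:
X(p) = 4*p
q = 40377 (q = (112 + 201)*(49 + 4*20) = 313*(49 + 80) = 313*129 = 40377)
q*x = 40377*10 = 403770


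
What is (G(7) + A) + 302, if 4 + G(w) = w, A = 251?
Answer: 556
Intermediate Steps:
G(w) = -4 + w
(G(7) + A) + 302 = ((-4 + 7) + 251) + 302 = (3 + 251) + 302 = 254 + 302 = 556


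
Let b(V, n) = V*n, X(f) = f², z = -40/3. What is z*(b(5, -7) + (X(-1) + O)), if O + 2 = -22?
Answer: 2320/3 ≈ 773.33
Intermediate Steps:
O = -24 (O = -2 - 22 = -24)
z = -40/3 (z = -40*⅓ = -40/3 ≈ -13.333)
z*(b(5, -7) + (X(-1) + O)) = -40*(5*(-7) + ((-1)² - 24))/3 = -40*(-35 + (1 - 24))/3 = -40*(-35 - 23)/3 = -40/3*(-58) = 2320/3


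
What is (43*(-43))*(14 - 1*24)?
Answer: 18490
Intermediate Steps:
(43*(-43))*(14 - 1*24) = -1849*(14 - 24) = -1849*(-10) = 18490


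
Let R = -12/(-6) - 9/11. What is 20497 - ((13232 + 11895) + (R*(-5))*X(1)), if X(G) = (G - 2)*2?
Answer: -51060/11 ≈ -4641.8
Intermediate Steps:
X(G) = -4 + 2*G (X(G) = (-2 + G)*2 = -4 + 2*G)
R = 13/11 (R = -12*(-1/6) - 9*1/11 = 2 - 9/11 = 13/11 ≈ 1.1818)
20497 - ((13232 + 11895) + (R*(-5))*X(1)) = 20497 - ((13232 + 11895) + ((13/11)*(-5))*(-4 + 2*1)) = 20497 - (25127 - 65*(-4 + 2)/11) = 20497 - (25127 - 65/11*(-2)) = 20497 - (25127 + 130/11) = 20497 - 1*276527/11 = 20497 - 276527/11 = -51060/11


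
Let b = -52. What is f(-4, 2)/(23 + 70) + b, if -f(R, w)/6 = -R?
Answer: -1620/31 ≈ -52.258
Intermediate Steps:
f(R, w) = 6*R (f(R, w) = -(-6)*R = 6*R)
f(-4, 2)/(23 + 70) + b = (6*(-4))/(23 + 70) - 52 = -24/93 - 52 = -24*1/93 - 52 = -8/31 - 52 = -1620/31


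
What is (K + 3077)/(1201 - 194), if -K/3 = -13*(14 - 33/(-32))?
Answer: 117223/32224 ≈ 3.6378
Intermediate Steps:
K = 18759/32 (K = -(-39)*(14 - 33/(-32)) = -(-39)*(14 - 33*(-1/32)) = -(-39)*(14 + 33/32) = -(-39)*481/32 = -3*(-6253/32) = 18759/32 ≈ 586.22)
(K + 3077)/(1201 - 194) = (18759/32 + 3077)/(1201 - 194) = (117223/32)/1007 = (117223/32)*(1/1007) = 117223/32224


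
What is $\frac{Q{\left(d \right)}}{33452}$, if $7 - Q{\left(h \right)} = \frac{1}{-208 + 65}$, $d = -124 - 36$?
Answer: $\frac{501}{2391818} \approx 0.00020946$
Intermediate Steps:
$d = -160$ ($d = -124 - 36 = -160$)
$Q{\left(h \right)} = \frac{1002}{143}$ ($Q{\left(h \right)} = 7 - \frac{1}{-208 + 65} = 7 - \frac{1}{-143} = 7 - - \frac{1}{143} = 7 + \frac{1}{143} = \frac{1002}{143}$)
$\frac{Q{\left(d \right)}}{33452} = \frac{1002}{143 \cdot 33452} = \frac{1002}{143} \cdot \frac{1}{33452} = \frac{501}{2391818}$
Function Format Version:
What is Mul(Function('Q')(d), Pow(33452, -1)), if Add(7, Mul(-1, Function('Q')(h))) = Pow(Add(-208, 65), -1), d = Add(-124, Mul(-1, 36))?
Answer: Rational(501, 2391818) ≈ 0.00020946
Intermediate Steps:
d = -160 (d = Add(-124, -36) = -160)
Function('Q')(h) = Rational(1002, 143) (Function('Q')(h) = Add(7, Mul(-1, Pow(Add(-208, 65), -1))) = Add(7, Mul(-1, Pow(-143, -1))) = Add(7, Mul(-1, Rational(-1, 143))) = Add(7, Rational(1, 143)) = Rational(1002, 143))
Mul(Function('Q')(d), Pow(33452, -1)) = Mul(Rational(1002, 143), Pow(33452, -1)) = Mul(Rational(1002, 143), Rational(1, 33452)) = Rational(501, 2391818)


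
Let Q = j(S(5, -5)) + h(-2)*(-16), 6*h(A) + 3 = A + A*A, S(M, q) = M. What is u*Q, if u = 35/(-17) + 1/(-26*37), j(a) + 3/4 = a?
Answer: -932007/65416 ≈ -14.247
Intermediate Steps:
j(a) = -3/4 + a
h(A) = -1/2 + A/6 + A**2/6 (h(A) = -1/2 + (A + A*A)/6 = -1/2 + (A + A**2)/6 = -1/2 + (A/6 + A**2/6) = -1/2 + A/6 + A**2/6)
Q = 83/12 (Q = (-3/4 + 5) + (-1/2 + (1/6)*(-2) + (1/6)*(-2)**2)*(-16) = 17/4 + (-1/2 - 1/3 + (1/6)*4)*(-16) = 17/4 + (-1/2 - 1/3 + 2/3)*(-16) = 17/4 - 1/6*(-16) = 17/4 + 8/3 = 83/12 ≈ 6.9167)
u = -33687/16354 (u = 35*(-1/17) - 1/26*1/37 = -35/17 - 1/962 = -33687/16354 ≈ -2.0599)
u*Q = -33687/16354*83/12 = -932007/65416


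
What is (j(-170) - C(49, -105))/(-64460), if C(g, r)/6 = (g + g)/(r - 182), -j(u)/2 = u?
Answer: -3506/660715 ≈ -0.0053064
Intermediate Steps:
j(u) = -2*u
C(g, r) = 12*g/(-182 + r) (C(g, r) = 6*((g + g)/(r - 182)) = 6*((2*g)/(-182 + r)) = 6*(2*g/(-182 + r)) = 12*g/(-182 + r))
(j(-170) - C(49, -105))/(-64460) = (-2*(-170) - 12*49/(-182 - 105))/(-64460) = (340 - 12*49/(-287))*(-1/64460) = (340 - 12*49*(-1)/287)*(-1/64460) = (340 - 1*(-84/41))*(-1/64460) = (340 + 84/41)*(-1/64460) = (14024/41)*(-1/64460) = -3506/660715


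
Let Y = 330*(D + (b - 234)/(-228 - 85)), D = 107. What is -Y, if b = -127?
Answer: -11171160/313 ≈ -35691.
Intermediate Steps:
Y = 11171160/313 (Y = 330*(107 + (-127 - 234)/(-228 - 85)) = 330*(107 - 361/(-313)) = 330*(107 - 361*(-1/313)) = 330*(107 + 361/313) = 330*(33852/313) = 11171160/313 ≈ 35691.)
-Y = -1*11171160/313 = -11171160/313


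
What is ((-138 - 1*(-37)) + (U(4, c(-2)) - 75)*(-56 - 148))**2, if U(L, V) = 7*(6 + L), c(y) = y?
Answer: 844561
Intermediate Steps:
U(L, V) = 42 + 7*L
((-138 - 1*(-37)) + (U(4, c(-2)) - 75)*(-56 - 148))**2 = ((-138 - 1*(-37)) + ((42 + 7*4) - 75)*(-56 - 148))**2 = ((-138 + 37) + ((42 + 28) - 75)*(-204))**2 = (-101 + (70 - 75)*(-204))**2 = (-101 - 5*(-204))**2 = (-101 + 1020)**2 = 919**2 = 844561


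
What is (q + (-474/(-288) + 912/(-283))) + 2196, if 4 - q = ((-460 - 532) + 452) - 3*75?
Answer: 40255141/13584 ≈ 2963.4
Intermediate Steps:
q = 769 (q = 4 - (((-460 - 532) + 452) - 3*75) = 4 - ((-992 + 452) - 225) = 4 - (-540 - 225) = 4 - 1*(-765) = 4 + 765 = 769)
(q + (-474/(-288) + 912/(-283))) + 2196 = (769 + (-474/(-288) + 912/(-283))) + 2196 = (769 + (-474*(-1/288) + 912*(-1/283))) + 2196 = (769 + (79/48 - 912/283)) + 2196 = (769 - 21419/13584) + 2196 = 10424677/13584 + 2196 = 40255141/13584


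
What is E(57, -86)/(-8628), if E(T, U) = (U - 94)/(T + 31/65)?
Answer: 975/2686184 ≈ 0.00036297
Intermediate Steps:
E(T, U) = (-94 + U)/(31/65 + T) (E(T, U) = (-94 + U)/(T + 31*(1/65)) = (-94 + U)/(T + 31/65) = (-94 + U)/(31/65 + T))
E(57, -86)/(-8628) = (65*(-94 - 86)/(31 + 65*57))/(-8628) = (65*(-180)/(31 + 3705))*(-1/8628) = (65*(-180)/3736)*(-1/8628) = (65*(1/3736)*(-180))*(-1/8628) = -2925/934*(-1/8628) = 975/2686184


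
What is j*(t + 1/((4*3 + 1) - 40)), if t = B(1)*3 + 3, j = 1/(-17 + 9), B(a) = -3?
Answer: 163/216 ≈ 0.75463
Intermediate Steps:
j = -⅛ (j = 1/(-8) = -⅛ ≈ -0.12500)
t = -6 (t = -3*3 + 3 = -9 + 3 = -6)
j*(t + 1/((4*3 + 1) - 40)) = -(-6 + 1/((4*3 + 1) - 40))/8 = -(-6 + 1/((12 + 1) - 40))/8 = -(-6 + 1/(13 - 40))/8 = -(-6 + 1/(-27))/8 = -(-6 - 1/27)/8 = -⅛*(-163/27) = 163/216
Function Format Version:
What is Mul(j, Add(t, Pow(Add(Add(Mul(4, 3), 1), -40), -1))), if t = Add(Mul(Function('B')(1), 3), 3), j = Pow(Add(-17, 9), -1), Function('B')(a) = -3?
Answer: Rational(163, 216) ≈ 0.75463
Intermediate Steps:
j = Rational(-1, 8) (j = Pow(-8, -1) = Rational(-1, 8) ≈ -0.12500)
t = -6 (t = Add(Mul(-3, 3), 3) = Add(-9, 3) = -6)
Mul(j, Add(t, Pow(Add(Add(Mul(4, 3), 1), -40), -1))) = Mul(Rational(-1, 8), Add(-6, Pow(Add(Add(Mul(4, 3), 1), -40), -1))) = Mul(Rational(-1, 8), Add(-6, Pow(Add(Add(12, 1), -40), -1))) = Mul(Rational(-1, 8), Add(-6, Pow(Add(13, -40), -1))) = Mul(Rational(-1, 8), Add(-6, Pow(-27, -1))) = Mul(Rational(-1, 8), Add(-6, Rational(-1, 27))) = Mul(Rational(-1, 8), Rational(-163, 27)) = Rational(163, 216)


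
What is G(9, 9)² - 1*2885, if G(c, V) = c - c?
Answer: -2885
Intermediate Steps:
G(c, V) = 0
G(9, 9)² - 1*2885 = 0² - 1*2885 = 0 - 2885 = -2885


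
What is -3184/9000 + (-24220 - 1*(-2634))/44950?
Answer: -843487/1011375 ≈ -0.83400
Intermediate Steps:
-3184/9000 + (-24220 - 1*(-2634))/44950 = -3184*1/9000 + (-24220 + 2634)*(1/44950) = -398/1125 - 21586*1/44950 = -398/1125 - 10793/22475 = -843487/1011375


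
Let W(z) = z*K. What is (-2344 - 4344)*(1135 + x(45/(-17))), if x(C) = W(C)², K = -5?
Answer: -2532344320/289 ≈ -8.7624e+6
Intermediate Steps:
W(z) = -5*z (W(z) = z*(-5) = -5*z)
x(C) = 25*C² (x(C) = (-5*C)² = 25*C²)
(-2344 - 4344)*(1135 + x(45/(-17))) = (-2344 - 4344)*(1135 + 25*(45/(-17))²) = -6688*(1135 + 25*(45*(-1/17))²) = -6688*(1135 + 25*(-45/17)²) = -6688*(1135 + 25*(2025/289)) = -6688*(1135 + 50625/289) = -6688*378640/289 = -2532344320/289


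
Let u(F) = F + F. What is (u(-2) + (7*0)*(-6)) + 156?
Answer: 152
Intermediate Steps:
u(F) = 2*F
(u(-2) + (7*0)*(-6)) + 156 = (2*(-2) + (7*0)*(-6)) + 156 = (-4 + 0*(-6)) + 156 = (-4 + 0) + 156 = -4 + 156 = 152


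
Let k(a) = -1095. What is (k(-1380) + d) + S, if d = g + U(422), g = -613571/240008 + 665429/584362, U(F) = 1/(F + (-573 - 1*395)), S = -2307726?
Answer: -44200875035048804663/19144337243304 ≈ -2.3088e+6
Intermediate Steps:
U(F) = 1/(-968 + F) (U(F) = 1/(F + (-573 - 395)) = 1/(F - 968) = 1/(-968 + F))
g = -99419646635/70125777448 (g = -613571*1/240008 + 665429*(1/584362) = -613571/240008 + 665429/584362 = -99419646635/70125777448 ≈ -1.4177)
d = -27176626420079/19144337243304 (d = -99419646635/70125777448 + 1/(-968 + 422) = -99419646635/70125777448 + 1/(-546) = -99419646635/70125777448 - 1/546 = -27176626420079/19144337243304 ≈ -1.4196)
(k(-1380) + d) + S = (-1095 - 27176626420079/19144337243304) - 2307726 = -20990225907837959/19144337243304 - 2307726 = -44200875035048804663/19144337243304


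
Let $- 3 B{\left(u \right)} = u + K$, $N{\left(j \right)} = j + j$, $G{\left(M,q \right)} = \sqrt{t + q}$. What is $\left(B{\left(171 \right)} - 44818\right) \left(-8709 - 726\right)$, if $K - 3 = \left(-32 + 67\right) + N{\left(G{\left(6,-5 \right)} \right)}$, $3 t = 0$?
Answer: $423515135 + 6290 i \sqrt{5} \approx 4.2352 \cdot 10^{8} + 14065.0 i$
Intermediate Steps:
$t = 0$ ($t = \frac{1}{3} \cdot 0 = 0$)
$G{\left(M,q \right)} = \sqrt{q}$ ($G{\left(M,q \right)} = \sqrt{0 + q} = \sqrt{q}$)
$N{\left(j \right)} = 2 j$
$K = 38 + 2 i \sqrt{5}$ ($K = 3 + \left(\left(-32 + 67\right) + 2 \sqrt{-5}\right) = 3 + \left(35 + 2 i \sqrt{5}\right) = 38 + 2 i \sqrt{5} \approx 38.0 + 4.4721 i$)
$B{\left(u \right)} = - \frac{38}{3} - \frac{u}{3} - \frac{2 i \sqrt{5}}{3}$ ($B{\left(u \right)} = - \frac{u + \left(38 + 2 i \sqrt{5}\right)}{3} = - \frac{38 + u + 2 i \sqrt{5}}{3} = - \frac{38}{3} - \frac{u}{3} - \frac{2 i \sqrt{5}}{3}$)
$\left(B{\left(171 \right)} - 44818\right) \left(-8709 - 726\right) = \left(\left(- \frac{38}{3} - 57 - \frac{2 i \sqrt{5}}{3}\right) - 44818\right) \left(-8709 - 726\right) = \left(\left(- \frac{38}{3} - 57 - \frac{2 i \sqrt{5}}{3}\right) - 44818\right) \left(-9435\right) = \left(\left(- \frac{209}{3} - \frac{2 i \sqrt{5}}{3}\right) - 44818\right) \left(-9435\right) = \left(- \frac{134663}{3} - \frac{2 i \sqrt{5}}{3}\right) \left(-9435\right) = 423515135 + 6290 i \sqrt{5}$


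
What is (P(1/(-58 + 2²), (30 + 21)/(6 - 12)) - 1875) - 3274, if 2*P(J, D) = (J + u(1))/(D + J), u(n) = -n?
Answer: -947405/184 ≈ -5148.9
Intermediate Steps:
P(J, D) = (-1 + J)/(2*(D + J)) (P(J, D) = ((J - 1*1)/(D + J))/2 = ((J - 1)/(D + J))/2 = ((-1 + J)/(D + J))/2 = (-1 + J)/(2*(D + J)))
(P(1/(-58 + 2²), (30 + 21)/(6 - 12)) - 1875) - 3274 = ((-1 + 1/(-58 + 2²))/(2*((30 + 21)/(6 - 12) + 1/(-58 + 2²))) - 1875) - 3274 = ((-1 + 1/(-58 + 4))/(2*(51/(-6) + 1/(-58 + 4))) - 1875) - 3274 = ((-1 + 1/(-54))/(2*(51*(-⅙) + 1/(-54))) - 1875) - 3274 = ((-1 - 1/54)/(2*(-17/2 - 1/54)) - 1875) - 3274 = ((½)*(-55/54)/(-230/27) - 1875) - 3274 = ((½)*(-27/230)*(-55/54) - 1875) - 3274 = (11/184 - 1875) - 3274 = -344989/184 - 3274 = -947405/184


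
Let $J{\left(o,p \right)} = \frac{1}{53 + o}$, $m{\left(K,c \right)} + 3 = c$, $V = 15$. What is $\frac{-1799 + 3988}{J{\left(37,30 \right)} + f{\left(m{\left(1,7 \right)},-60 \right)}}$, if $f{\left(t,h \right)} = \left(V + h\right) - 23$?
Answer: $- \frac{197010}{6119} \approx -32.196$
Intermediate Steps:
$m{\left(K,c \right)} = -3 + c$
$f{\left(t,h \right)} = -8 + h$ ($f{\left(t,h \right)} = \left(15 + h\right) - 23 = -8 + h$)
$\frac{-1799 + 3988}{J{\left(37,30 \right)} + f{\left(m{\left(1,7 \right)},-60 \right)}} = \frac{-1799 + 3988}{\frac{1}{53 + 37} - 68} = \frac{2189}{\frac{1}{90} - 68} = \frac{2189}{- \frac{6119}{90}} = 2189 \left(- \frac{90}{6119}\right) = - \frac{197010}{6119}$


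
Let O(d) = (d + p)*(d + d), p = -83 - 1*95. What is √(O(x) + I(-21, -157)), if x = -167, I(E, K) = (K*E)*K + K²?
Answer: 5*I*√15110 ≈ 614.61*I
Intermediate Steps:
p = -178 (p = -83 - 95 = -178)
I(E, K) = K² + E*K² (I(E, K) = (E*K)*K + K² = E*K² + K² = K² + E*K²)
O(d) = 2*d*(-178 + d) (O(d) = (d - 178)*(d + d) = (-178 + d)*(2*d) = 2*d*(-178 + d))
√(O(x) + I(-21, -157)) = √(2*(-167)*(-178 - 167) + (-157)²*(1 - 21)) = √(2*(-167)*(-345) + 24649*(-20)) = √(115230 - 492980) = √(-377750) = 5*I*√15110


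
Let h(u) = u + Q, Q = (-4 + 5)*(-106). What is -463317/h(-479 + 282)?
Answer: 154439/101 ≈ 1529.1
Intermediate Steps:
Q = -106 (Q = 1*(-106) = -106)
h(u) = -106 + u (h(u) = u - 106 = -106 + u)
-463317/h(-479 + 282) = -463317/(-106 + (-479 + 282)) = -463317/(-106 - 197) = -463317/(-303) = -463317*(-1/303) = 154439/101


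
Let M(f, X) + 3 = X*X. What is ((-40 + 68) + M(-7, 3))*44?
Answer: 1496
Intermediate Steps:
M(f, X) = -3 + X² (M(f, X) = -3 + X*X = -3 + X²)
((-40 + 68) + M(-7, 3))*44 = ((-40 + 68) + (-3 + 3²))*44 = (28 + (-3 + 9))*44 = (28 + 6)*44 = 34*44 = 1496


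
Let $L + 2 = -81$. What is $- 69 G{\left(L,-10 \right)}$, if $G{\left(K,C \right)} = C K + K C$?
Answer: $-114540$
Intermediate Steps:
$L = -83$ ($L = -2 - 81 = -83$)
$G{\left(K,C \right)} = 2 C K$ ($G{\left(K,C \right)} = C K + C K = 2 C K$)
$- 69 G{\left(L,-10 \right)} = - 69 \cdot 2 \left(-10\right) \left(-83\right) = \left(-69\right) 1660 = -114540$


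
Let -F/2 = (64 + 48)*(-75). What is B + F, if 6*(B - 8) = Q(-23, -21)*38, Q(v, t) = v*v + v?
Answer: 60038/3 ≈ 20013.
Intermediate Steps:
Q(v, t) = v + v² (Q(v, t) = v² + v = v + v²)
F = 16800 (F = -2*(64 + 48)*(-75) = -224*(-75) = -2*(-8400) = 16800)
B = 9638/3 (B = 8 + (-23*(1 - 23)*38)/6 = 8 + (-23*(-22)*38)/6 = 8 + (506*38)/6 = 8 + (⅙)*19228 = 8 + 9614/3 = 9638/3 ≈ 3212.7)
B + F = 9638/3 + 16800 = 60038/3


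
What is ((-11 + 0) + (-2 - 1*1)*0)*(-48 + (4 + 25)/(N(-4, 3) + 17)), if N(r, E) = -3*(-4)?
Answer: 517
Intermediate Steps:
N(r, E) = 12
((-11 + 0) + (-2 - 1*1)*0)*(-48 + (4 + 25)/(N(-4, 3) + 17)) = ((-11 + 0) + (-2 - 1*1)*0)*(-48 + (4 + 25)/(12 + 17)) = (-11 + (-2 - 1)*0)*(-48 + 29/29) = (-11 - 3*0)*(-48 + 29*(1/29)) = (-11 + 0)*(-48 + 1) = -11*(-47) = 517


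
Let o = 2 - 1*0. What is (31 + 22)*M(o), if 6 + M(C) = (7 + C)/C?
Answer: -159/2 ≈ -79.500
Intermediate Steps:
o = 2 (o = 2 + 0 = 2)
M(C) = -6 + (7 + C)/C
(31 + 22)*M(o) = (31 + 22)*(-5 + 7/2) = 53*(-5 + 7*(½)) = 53*(-5 + 7/2) = 53*(-3/2) = -159/2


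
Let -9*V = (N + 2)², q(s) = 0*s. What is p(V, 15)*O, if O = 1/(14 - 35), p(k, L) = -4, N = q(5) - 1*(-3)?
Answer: 4/21 ≈ 0.19048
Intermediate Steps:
q(s) = 0
N = 3 (N = 0 - 1*(-3) = 0 + 3 = 3)
V = -25/9 (V = -(3 + 2)²/9 = -⅑*5² = -⅑*25 = -25/9 ≈ -2.7778)
O = -1/21 (O = 1/(-21) = -1/21 ≈ -0.047619)
p(V, 15)*O = -4*(-1/21) = 4/21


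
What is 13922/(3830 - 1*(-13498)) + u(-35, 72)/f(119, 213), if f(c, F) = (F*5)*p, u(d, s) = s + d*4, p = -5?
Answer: 4184053/5126200 ≈ 0.81621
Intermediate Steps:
u(d, s) = s + 4*d
f(c, F) = -25*F (f(c, F) = (F*5)*(-5) = (5*F)*(-5) = -25*F)
13922/(3830 - 1*(-13498)) + u(-35, 72)/f(119, 213) = 13922/(3830 - 1*(-13498)) + (72 + 4*(-35))/((-25*213)) = 13922/(3830 + 13498) + (72 - 140)/(-5325) = 13922/17328 - 68*(-1/5325) = 13922*(1/17328) + 68/5325 = 6961/8664 + 68/5325 = 4184053/5126200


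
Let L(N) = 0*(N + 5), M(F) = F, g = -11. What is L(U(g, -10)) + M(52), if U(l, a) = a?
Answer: 52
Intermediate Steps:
L(N) = 0 (L(N) = 0*(5 + N) = 0)
L(U(g, -10)) + M(52) = 0 + 52 = 52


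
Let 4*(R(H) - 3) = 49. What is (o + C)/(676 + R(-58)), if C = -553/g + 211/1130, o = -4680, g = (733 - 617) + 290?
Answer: -43829176/6472075 ≈ -6.7720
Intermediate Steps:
g = 406 (g = 116 + 290 = 406)
C = -19258/16385 (C = -553/406 + 211/1130 = -553*1/406 + 211*(1/1130) = -79/58 + 211/1130 = -19258/16385 ≈ -1.1753)
R(H) = 61/4 (R(H) = 3 + (1/4)*49 = 3 + 49/4 = 61/4)
(o + C)/(676 + R(-58)) = (-4680 - 19258/16385)/(676 + 61/4) = -76701058/(16385*2765/4) = -76701058/16385*4/2765 = -43829176/6472075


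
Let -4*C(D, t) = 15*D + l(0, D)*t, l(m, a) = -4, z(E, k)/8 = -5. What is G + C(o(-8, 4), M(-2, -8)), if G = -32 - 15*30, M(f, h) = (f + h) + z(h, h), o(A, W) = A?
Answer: -502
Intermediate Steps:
z(E, k) = -40 (z(E, k) = 8*(-5) = -40)
M(f, h) = -40 + f + h (M(f, h) = (f + h) - 40 = -40 + f + h)
C(D, t) = t - 15*D/4 (C(D, t) = -(15*D - 4*t)/4 = -(-4*t + 15*D)/4 = t - 15*D/4)
G = -482 (G = -32 - 450 = -482)
G + C(o(-8, 4), M(-2, -8)) = -482 + ((-40 - 2 - 8) - 15/4*(-8)) = -482 + (-50 + 30) = -482 - 20 = -502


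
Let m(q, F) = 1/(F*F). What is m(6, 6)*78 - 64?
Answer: -371/6 ≈ -61.833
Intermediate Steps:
m(q, F) = F**(-2) (m(q, F) = 1/(F**2) = F**(-2))
m(6, 6)*78 - 64 = 78/6**2 - 64 = (1/36)*78 - 64 = 13/6 - 64 = -371/6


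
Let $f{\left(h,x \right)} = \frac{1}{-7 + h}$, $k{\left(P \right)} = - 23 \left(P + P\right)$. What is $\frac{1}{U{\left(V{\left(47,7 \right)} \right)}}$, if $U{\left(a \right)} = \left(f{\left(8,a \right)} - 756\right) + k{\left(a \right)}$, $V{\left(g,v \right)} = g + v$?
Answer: $- \frac{1}{3239} \approx -0.00030874$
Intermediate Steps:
$k{\left(P \right)} = - 46 P$ ($k{\left(P \right)} = - 23 \cdot 2 P = - 46 P$)
$U{\left(a \right)} = -755 - 46 a$ ($U{\left(a \right)} = \left(\frac{1}{-7 + 8} - 756\right) - 46 a = \left(1^{-1} - 756\right) - 46 a = \left(1 - 756\right) - 46 a = -755 - 46 a$)
$\frac{1}{U{\left(V{\left(47,7 \right)} \right)}} = \frac{1}{-755 - 46 \left(47 + 7\right)} = \frac{1}{-755 - 2484} = \frac{1}{-3239} = - \frac{1}{3239}$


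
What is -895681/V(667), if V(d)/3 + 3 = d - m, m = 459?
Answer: -895681/615 ≈ -1456.4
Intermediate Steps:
V(d) = -1386 + 3*d (V(d) = -9 + 3*(d - 1*459) = -9 + 3*(d - 459) = -9 + 3*(-459 + d) = -9 + (-1377 + 3*d) = -1386 + 3*d)
-895681/V(667) = -895681/(-1386 + 3*667) = -895681/(-1386 + 2001) = -895681/615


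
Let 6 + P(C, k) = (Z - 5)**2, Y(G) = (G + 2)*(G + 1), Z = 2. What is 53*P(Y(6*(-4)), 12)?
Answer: 159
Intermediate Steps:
Y(G) = (1 + G)*(2 + G) (Y(G) = (2 + G)*(1 + G) = (1 + G)*(2 + G))
P(C, k) = 3 (P(C, k) = -6 + (2 - 5)**2 = -6 + (-3)**2 = -6 + 9 = 3)
53*P(Y(6*(-4)), 12) = 53*3 = 159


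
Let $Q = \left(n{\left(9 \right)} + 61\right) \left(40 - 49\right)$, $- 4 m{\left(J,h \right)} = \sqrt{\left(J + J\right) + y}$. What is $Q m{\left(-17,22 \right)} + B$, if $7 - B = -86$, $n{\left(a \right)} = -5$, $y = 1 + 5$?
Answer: $93 + 252 i \sqrt{7} \approx 93.0 + 666.73 i$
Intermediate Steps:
$y = 6$
$B = 93$ ($B = 7 - -86 = 7 + 86 = 93$)
$m{\left(J,h \right)} = - \frac{\sqrt{6 + 2 J}}{4}$ ($m{\left(J,h \right)} = - \frac{\sqrt{\left(J + J\right) + 6}}{4} = - \frac{\sqrt{2 J + 6}}{4} = - \frac{\sqrt{6 + 2 J}}{4}$)
$Q = -504$ ($Q = \left(-5 + 61\right) \left(40 - 49\right) = 56 \left(-9\right) = -504$)
$Q m{\left(-17,22 \right)} + B = - 504 \left(- \frac{\sqrt{6 + 2 \left(-17\right)}}{4}\right) + 93 = - 504 \left(- \frac{\sqrt{6 - 34}}{4}\right) + 93 = - 504 \left(- \frac{\sqrt{-28}}{4}\right) + 93 = - 504 \left(- \frac{2 i \sqrt{7}}{4}\right) + 93 = - 504 \left(- \frac{i \sqrt{7}}{2}\right) + 93 = 252 i \sqrt{7} + 93 = 93 + 252 i \sqrt{7}$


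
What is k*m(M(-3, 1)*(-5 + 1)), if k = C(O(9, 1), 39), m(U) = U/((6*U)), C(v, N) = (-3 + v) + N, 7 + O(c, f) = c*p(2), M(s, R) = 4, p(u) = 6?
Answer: 83/6 ≈ 13.833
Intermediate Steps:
O(c, f) = -7 + 6*c (O(c, f) = -7 + c*6 = -7 + 6*c)
C(v, N) = -3 + N + v
m(U) = ⅙ (m(U) = U*(1/(6*U)) = ⅙)
k = 83 (k = -3 + 39 + (-7 + 6*9) = -3 + 39 + (-7 + 54) = -3 + 39 + 47 = 83)
k*m(M(-3, 1)*(-5 + 1)) = 83*(⅙) = 83/6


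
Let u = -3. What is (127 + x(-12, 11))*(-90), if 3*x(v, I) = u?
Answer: -11340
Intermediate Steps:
x(v, I) = -1 (x(v, I) = (1/3)*(-3) = -1)
(127 + x(-12, 11))*(-90) = (127 - 1)*(-90) = 126*(-90) = -11340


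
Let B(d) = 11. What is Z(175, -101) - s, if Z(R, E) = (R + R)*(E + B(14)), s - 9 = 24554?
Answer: -56063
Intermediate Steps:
s = 24563 (s = 9 + 24554 = 24563)
Z(R, E) = 2*R*(11 + E) (Z(R, E) = (R + R)*(E + 11) = (2*R)*(11 + E) = 2*R*(11 + E))
Z(175, -101) - s = 2*175*(11 - 101) - 1*24563 = 2*175*(-90) - 24563 = -31500 - 24563 = -56063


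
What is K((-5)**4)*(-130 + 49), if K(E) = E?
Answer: -50625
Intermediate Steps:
K((-5)**4)*(-130 + 49) = (-5)**4*(-130 + 49) = 625*(-81) = -50625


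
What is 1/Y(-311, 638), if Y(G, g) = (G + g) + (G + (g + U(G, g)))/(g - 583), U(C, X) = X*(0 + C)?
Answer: -55/180106 ≈ -0.00030538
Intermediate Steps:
U(C, X) = C*X (U(C, X) = X*C = C*X)
Y(G, g) = G + g + (G + g + G*g)/(-583 + g) (Y(G, g) = (G + g) + (G + (g + G*g))/(g - 583) = (G + g) + (G + g + G*g)/(-583 + g) = G + g + (G + g + G*g)/(-583 + g))
1/Y(-311, 638) = 1/((638**2 - 582*(-311) - 582*638 + 2*(-311)*638)/(-583 + 638)) = 1/((407044 + 181002 - 371316 - 396836)/55) = 1/((1/55)*(-180106)) = 1/(-180106/55) = -55/180106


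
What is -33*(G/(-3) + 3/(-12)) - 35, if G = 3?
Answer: 25/4 ≈ 6.2500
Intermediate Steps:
-33*(G/(-3) + 3/(-12)) - 35 = -33*(3/(-3) + 3/(-12)) - 35 = -33*(3*(-⅓) + 3*(-1/12)) - 35 = -33*(-1 - ¼) - 35 = -33*(-5/4) - 35 = 165/4 - 35 = 25/4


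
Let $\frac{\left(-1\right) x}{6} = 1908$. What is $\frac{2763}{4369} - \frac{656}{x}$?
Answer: $\frac{4312111}{6252039} \approx 0.68971$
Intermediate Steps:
$x = -11448$ ($x = \left(-6\right) 1908 = -11448$)
$\frac{2763}{4369} - \frac{656}{x} = \frac{2763}{4369} - \frac{656}{-11448} = 2763 \cdot \frac{1}{4369} - - \frac{82}{1431} = \frac{2763}{4369} + \frac{82}{1431} = \frac{4312111}{6252039}$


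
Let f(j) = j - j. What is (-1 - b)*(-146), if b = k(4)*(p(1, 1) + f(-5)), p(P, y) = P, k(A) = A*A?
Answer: 2482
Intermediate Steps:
k(A) = A²
f(j) = 0
b = 16 (b = 4²*(1 + 0) = 16*1 = 16)
(-1 - b)*(-146) = (-1 - 1*16)*(-146) = (-1 - 16)*(-146) = -17*(-146) = 2482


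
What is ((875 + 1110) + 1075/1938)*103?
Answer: 396344515/1938 ≈ 2.0451e+5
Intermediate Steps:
((875 + 1110) + 1075/1938)*103 = (1985 + 1075*(1/1938))*103 = (1985 + 1075/1938)*103 = (3848005/1938)*103 = 396344515/1938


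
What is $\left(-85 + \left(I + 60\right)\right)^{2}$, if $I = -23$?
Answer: $2304$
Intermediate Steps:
$\left(-85 + \left(I + 60\right)\right)^{2} = \left(-85 + \left(-23 + 60\right)\right)^{2} = \left(-85 + 37\right)^{2} = \left(-48\right)^{2} = 2304$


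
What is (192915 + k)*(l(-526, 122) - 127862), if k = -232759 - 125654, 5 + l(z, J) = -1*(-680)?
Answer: 21049194126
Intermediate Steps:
l(z, J) = 675 (l(z, J) = -5 - 1*(-680) = -5 + 680 = 675)
k = -358413
(192915 + k)*(l(-526, 122) - 127862) = (192915 - 358413)*(675 - 127862) = -165498*(-127187) = 21049194126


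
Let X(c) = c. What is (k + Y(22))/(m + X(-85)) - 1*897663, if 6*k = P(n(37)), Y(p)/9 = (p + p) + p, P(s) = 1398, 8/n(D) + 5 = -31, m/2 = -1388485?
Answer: -2492859523292/2777055 ≈ -8.9766e+5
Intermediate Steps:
m = -2776970 (m = 2*(-1388485) = -2776970)
n(D) = -2/9 (n(D) = 8/(-5 - 31) = 8/(-36) = 8*(-1/36) = -2/9)
Y(p) = 27*p (Y(p) = 9*((p + p) + p) = 9*(2*p + p) = 9*(3*p) = 27*p)
k = 233 (k = (⅙)*1398 = 233)
(k + Y(22))/(m + X(-85)) - 1*897663 = (233 + 27*22)/(-2776970 - 85) - 1*897663 = (233 + 594)/(-2777055) - 897663 = 827*(-1/2777055) - 897663 = -827/2777055 - 897663 = -2492859523292/2777055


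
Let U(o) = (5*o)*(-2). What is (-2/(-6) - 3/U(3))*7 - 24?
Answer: -629/30 ≈ -20.967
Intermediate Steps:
U(o) = -10*o
(-2/(-6) - 3/U(3))*7 - 24 = (-2/(-6) - 3/((-10*3)))*7 - 24 = (-2*(-⅙) - 3/(-30))*7 - 24 = (⅓ - 3*(-1/30))*7 - 24 = (⅓ + ⅒)*7 - 24 = (13/30)*7 - 24 = 91/30 - 24 = -629/30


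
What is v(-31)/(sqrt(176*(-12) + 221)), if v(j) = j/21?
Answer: I*sqrt(1891)/1281 ≈ 0.033947*I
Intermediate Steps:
v(j) = j/21 (v(j) = j*(1/21) = j/21)
v(-31)/(sqrt(176*(-12) + 221)) = ((1/21)*(-31))/(sqrt(176*(-12) + 221)) = -31/(21*sqrt(-2112 + 221)) = -31*(-I*sqrt(1891)/1891)/21 = -(-1)*I*sqrt(1891)/1281 = I*sqrt(1891)/1281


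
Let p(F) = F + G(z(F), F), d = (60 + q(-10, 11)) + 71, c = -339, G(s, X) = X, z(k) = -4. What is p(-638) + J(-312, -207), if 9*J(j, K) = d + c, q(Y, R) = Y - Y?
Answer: -11692/9 ≈ -1299.1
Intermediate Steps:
q(Y, R) = 0
d = 131 (d = (60 + 0) + 71 = 60 + 71 = 131)
p(F) = 2*F (p(F) = F + F = 2*F)
J(j, K) = -208/9 (J(j, K) = (131 - 339)/9 = (⅑)*(-208) = -208/9)
p(-638) + J(-312, -207) = 2*(-638) - 208/9 = -1276 - 208/9 = -11692/9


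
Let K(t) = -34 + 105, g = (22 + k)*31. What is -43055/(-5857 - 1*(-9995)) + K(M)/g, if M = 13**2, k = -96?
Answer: -24765492/2373143 ≈ -10.436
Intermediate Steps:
g = -2294 (g = (22 - 96)*31 = -74*31 = -2294)
M = 169
K(t) = 71
-43055/(-5857 - 1*(-9995)) + K(M)/g = -43055/(-5857 - 1*(-9995)) + 71/(-2294) = -43055/(-5857 + 9995) + 71*(-1/2294) = -43055/4138 - 71/2294 = -24765492/2373143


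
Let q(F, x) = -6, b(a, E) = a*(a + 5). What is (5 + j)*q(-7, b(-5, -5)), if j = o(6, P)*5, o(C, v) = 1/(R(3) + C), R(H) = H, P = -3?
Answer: -100/3 ≈ -33.333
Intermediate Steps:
b(a, E) = a*(5 + a)
o(C, v) = 1/(3 + C)
j = 5/9 (j = 5/(3 + 6) = 5/9 ≈ 0.55556)
(5 + j)*q(-7, b(-5, -5)) = (5 + 5/9)*(-6) = (50/9)*(-6) = -100/3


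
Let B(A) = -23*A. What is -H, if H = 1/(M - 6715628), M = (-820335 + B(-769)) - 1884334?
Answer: 1/9402610 ≈ 1.0635e-7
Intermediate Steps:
M = -2686982 (M = (-820335 - 23*(-769)) - 1884334 = (-820335 + 17687) - 1884334 = -802648 - 1884334 = -2686982)
H = -1/9402610 (H = 1/(-2686982 - 6715628) = 1/(-9402610) = -1/9402610 ≈ -1.0635e-7)
-H = -1*(-1/9402610) = 1/9402610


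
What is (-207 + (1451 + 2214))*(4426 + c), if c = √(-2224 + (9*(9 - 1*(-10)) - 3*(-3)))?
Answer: 15305108 + 6916*I*√511 ≈ 1.5305e+7 + 1.5634e+5*I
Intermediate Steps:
c = 2*I*√511 (c = √(-2224 + (9*(9 + 10) + 9)) = √(-2224 + (9*19 + 9)) = √(-2224 + (171 + 9)) = √(-2224 + 180) = √(-2044) = 2*I*√511 ≈ 45.211*I)
(-207 + (1451 + 2214))*(4426 + c) = (-207 + (1451 + 2214))*(4426 + 2*I*√511) = (-207 + 3665)*(4426 + 2*I*√511) = 3458*(4426 + 2*I*√511) = 15305108 + 6916*I*√511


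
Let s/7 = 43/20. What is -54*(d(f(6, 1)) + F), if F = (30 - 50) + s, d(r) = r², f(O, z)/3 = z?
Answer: -2187/10 ≈ -218.70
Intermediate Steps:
f(O, z) = 3*z
s = 301/20 (s = 7*(43/20) = 301/20 ≈ 15.050)
F = -99/20 (F = (30 - 50) + 301/20 = -20 + 301/20 = -99/20 ≈ -4.9500)
-54*(d(f(6, 1)) + F) = -54*((3*1)² - 99/20) = -54*(3² - 99/20) = -54*(9 - 99/20) = -54*81/20 = -2187/10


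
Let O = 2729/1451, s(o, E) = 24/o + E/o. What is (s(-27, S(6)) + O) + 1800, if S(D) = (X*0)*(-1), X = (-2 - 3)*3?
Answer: 23519153/13059 ≈ 1801.0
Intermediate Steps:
X = -15 (X = -5*3 = -15)
S(D) = 0 (S(D) = -15*0*(-1) = 0*(-1) = 0)
O = 2729/1451 (O = 2729*(1/1451) = 2729/1451 ≈ 1.8808)
(s(-27, S(6)) + O) + 1800 = ((24 + 0)/(-27) + 2729/1451) + 1800 = (-1/27*24 + 2729/1451) + 1800 = (-8/9 + 2729/1451) + 1800 = 12953/13059 + 1800 = 23519153/13059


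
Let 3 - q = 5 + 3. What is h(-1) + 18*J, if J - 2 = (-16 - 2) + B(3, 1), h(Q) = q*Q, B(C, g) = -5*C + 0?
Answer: -553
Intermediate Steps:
B(C, g) = -5*C
q = -5 (q = 3 - (5 + 3) = 3 - 1*8 = 3 - 8 = -5)
h(Q) = -5*Q
J = -31 (J = 2 + ((-16 - 2) - 5*3) = 2 + (-18 - 15) = 2 - 33 = -31)
h(-1) + 18*J = -5*(-1) + 18*(-31) = 5 - 558 = -553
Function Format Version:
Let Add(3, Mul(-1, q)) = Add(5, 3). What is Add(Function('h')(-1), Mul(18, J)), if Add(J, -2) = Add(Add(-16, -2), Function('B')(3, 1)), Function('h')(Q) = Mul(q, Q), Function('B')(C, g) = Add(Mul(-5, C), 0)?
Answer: -553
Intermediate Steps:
Function('B')(C, g) = Mul(-5, C)
q = -5 (q = Add(3, Mul(-1, Add(5, 3))) = Add(3, Mul(-1, 8)) = Add(3, -8) = -5)
Function('h')(Q) = Mul(-5, Q)
J = -31 (J = Add(2, Add(Add(-16, -2), Mul(-5, 3))) = Add(2, Add(-18, -15)) = Add(2, -33) = -31)
Add(Function('h')(-1), Mul(18, J)) = Add(Mul(-5, -1), Mul(18, -31)) = Add(5, -558) = -553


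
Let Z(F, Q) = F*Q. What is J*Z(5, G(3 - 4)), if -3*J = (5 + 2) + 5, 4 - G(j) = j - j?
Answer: -80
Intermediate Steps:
G(j) = 4 (G(j) = 4 - (j - j) = 4 - 1*0 = 4 + 0 = 4)
J = -4 (J = -((5 + 2) + 5)/3 = -(7 + 5)/3 = -1/3*12 = -4)
J*Z(5, G(3 - 4)) = -20*4 = -4*20 = -80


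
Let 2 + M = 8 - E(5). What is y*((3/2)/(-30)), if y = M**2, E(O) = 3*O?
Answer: -81/20 ≈ -4.0500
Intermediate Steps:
M = -9 (M = -2 + (8 - 3*5) = -2 + (8 - 1*15) = -2 + (8 - 15) = -2 - 7 = -9)
y = 81 (y = (-9)**2 = 81)
y*((3/2)/(-30)) = 81*((3/2)/(-30)) = 81*((3*(1/2))*(-1/30)) = 81*((3/2)*(-1/30)) = 81*(-1/20) = -81/20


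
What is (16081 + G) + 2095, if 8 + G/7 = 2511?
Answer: 35697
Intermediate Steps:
G = 17521 (G = -56 + 7*2511 = -56 + 17577 = 17521)
(16081 + G) + 2095 = (16081 + 17521) + 2095 = 33602 + 2095 = 35697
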